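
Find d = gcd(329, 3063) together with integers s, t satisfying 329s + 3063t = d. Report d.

Repeated division:
3063 = 9*329 + 102
329 = 3*102 + 23
102 = 4*23 + 10
23 = 2*10 + 3
10 = 3*3 + 1
3 = 3*1 + 0
gcd(329, 3063) = 1.
Express as a combination:
1 = 10 − 3·3
1 = −3·23 + 7·10
1 = 7·102 − 31·23
1 = −31·329 + 100·102
1 = 100·3063 − 931·329
So 1 = (100)·3063 + (-931)·329.

1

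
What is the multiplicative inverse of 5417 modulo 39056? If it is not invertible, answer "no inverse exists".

Extended Euclidean algorithm:
39056 = 7·5417 + 1137
5417 = 4·1137 + 869
1137 = 1·869 + 268
869 = 3·268 + 65
268 = 4·65 + 8
65 = 8·8 + 1
8 = 8·1 + 0
The gcd is 1. Working backward:
1 = 65 − 8·8
1 = −8·268 + 33·65
1 = 33·869 − 107·268
1 = −107·1137 + 140·869
1 = 140·5417 − 667·1137
1 = −667·39056 + 4809·5417
So 5417·4809 ≡ 1 (mod 39056).

4809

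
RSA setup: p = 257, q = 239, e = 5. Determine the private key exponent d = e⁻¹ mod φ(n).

36557

φ(n) = (p−1)(q−1) = 256·238 = 60928.
Need d with 5·d ≡ 1 (mod 60928). Apply the extended Euclidean algorithm:
60928 = 12185×5 + 3
5 = 1×3 + 2
3 = 1×2 + 1
2 = 2×1 + 0
Back-substitute:
1 = 3 − 2
1 = −5 + 2·3
1 = 2·60928 − 24371·5
So 5·(-24371) ≡ 1 (mod 60928), hence d ≡ -24371 ≡ 36557 (mod 60928).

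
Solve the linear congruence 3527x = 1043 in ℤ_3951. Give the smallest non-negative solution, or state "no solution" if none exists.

2206

First find gcd(3527, 3951):
3951 = 1·3527 + 424
3527 = 8·424 + 135
424 = 3·135 + 19
135 = 7·19 + 2
19 = 9·2 + 1
2 = 2·1 + 0
gcd = 1, so a unique solution mod 3951 exists.
Back-substitute for the Bézout coefficients:
1 = 19 − 9·2
1 = −9·135 + 64·19
1 = 64·424 − 201·135
1 = −201·3527 + 1672·424
1 = 1672·3951 − 1873·3527
So 3527·(-1873) ≡ 1 (mod 3951), giving 3527⁻¹ ≡ 2078.
x ≡ 3527⁻¹·1043 ≡ 2078·1043 ≡ 2206 (mod 3951).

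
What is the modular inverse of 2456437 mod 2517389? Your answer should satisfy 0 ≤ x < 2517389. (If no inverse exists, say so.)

1921537

Apply the Euclidean algorithm to 2517389 and 2456437:
2517389 = 1×2456437 + 60952
2456437 = 40×60952 + 18357
60952 = 3×18357 + 5881
18357 = 3×5881 + 714
5881 = 8×714 + 169
714 = 4×169 + 38
169 = 4×38 + 17
38 = 2×17 + 4
17 = 4×4 + 1
4 = 4×1 + 0
The gcd is 1. Working backward:
1 = 17 − 4·4
1 = −4·38 + 9·17
1 = 9·169 − 40·38
1 = −40·714 + 169·169
1 = 169·5881 − 1392·714
1 = −1392·18357 + 4345·5881
1 = 4345·60952 − 14427·18357
1 = −14427·2456437 + 581425·60952
1 = 581425·2517389 − 595852·2456437
Thus 2456437·(-595852) ≡ 1 (mod 2517389); reducing, -595852 mod 2517389 = 1921537.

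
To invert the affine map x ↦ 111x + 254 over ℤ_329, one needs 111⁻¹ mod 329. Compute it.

Apply the Euclidean algorithm to 329 and 111:
329 = 2*111 + 107
111 = 1*107 + 4
107 = 26*4 + 3
4 = 1*3 + 1
3 = 3*1 + 0
gcd = 1, so the inverse exists. Back-substitute:
1 = 4 − 3
1 = −107 + 27·4
1 = 27·111 − 28·107
1 = −28·329 + 83·111
So 111·83 ≡ 1 (mod 329).

83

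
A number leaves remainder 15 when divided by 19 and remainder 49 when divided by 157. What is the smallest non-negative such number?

2561

Write x = 15 + 19·k. Then 19·k ≡ 49 − 15 ≡ 34 (mod 157).
Need 19⁻¹ mod 157. Extended Euclid on (157, 19):
157 = 8·19 + 5
19 = 3·5 + 4
5 = 1·4 + 1
4 = 4·1 + 0
Back-substitute:
1 = 5 − 4
1 = −19 + 4·5
1 = 4·157 − 33·19
19⁻¹ ≡ 124 (mod 157), so k ≡ 124·34 ≡ 134 (mod 157).
x = 15 + 19·134 = 2561.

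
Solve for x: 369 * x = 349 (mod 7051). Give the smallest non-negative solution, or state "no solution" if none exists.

First find gcd(369, 7051):
7051 = 19·369 + 40
369 = 9·40 + 9
40 = 4·9 + 4
9 = 2·4 + 1
4 = 4·1 + 0
gcd = 1, so a unique solution mod 7051 exists.
Back-substitute for the Bézout coefficients:
1 = 9 − 2·4
1 = −2·40 + 9·9
1 = 9·369 − 83·40
1 = −83·7051 + 1586·369
So 369·(1586) ≡ 1 (mod 7051), giving 369⁻¹ ≡ 1586.
x ≡ 369⁻¹·349 ≡ 1586·349 ≡ 3536 (mod 7051).

3536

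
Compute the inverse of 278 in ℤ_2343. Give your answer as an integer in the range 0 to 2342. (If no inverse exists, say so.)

59

Apply the Euclidean algorithm to 2343 and 278:
2343 = 8×278 + 119
278 = 2×119 + 40
119 = 2×40 + 39
40 = 1×39 + 1
39 = 39×1 + 0
Since gcd(278, 2343) = 1, back-substitute to write 1 as a combination:
1 = 40 − 39
1 = −119 + 3·40
1 = 3·278 − 7·119
1 = −7·2343 + 59·278
So 278·59 ≡ 1 (mod 2343).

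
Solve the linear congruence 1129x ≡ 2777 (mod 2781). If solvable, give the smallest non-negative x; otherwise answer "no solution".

First find gcd(1129, 2781):
2781 = 2*1129 + 523
1129 = 2*523 + 83
523 = 6*83 + 25
83 = 3*25 + 8
25 = 3*8 + 1
8 = 8*1 + 0
gcd = 1, so a unique solution mod 2781 exists.
Back-substitute for the Bézout coefficients:
1 = 25 − 3·8
1 = −3·83 + 10·25
1 = 10·523 − 63·83
1 = −63·1129 + 136·523
1 = 136·2781 − 335·1129
So 1129·(-335) ≡ 1 (mod 2781), giving 1129⁻¹ ≡ 2446.
x ≡ 1129⁻¹·2777 ≡ 2446·2777 ≡ 1340 (mod 2781).

1340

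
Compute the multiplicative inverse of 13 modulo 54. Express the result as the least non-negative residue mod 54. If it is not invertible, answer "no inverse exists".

gcd(54, 13) by repeated division:
54 = 4·13 + 2
13 = 6·2 + 1
2 = 2·1 + 0
The gcd is 1. Working backward:
1 = 13 − 6·2
1 = −6·54 + 25·13
So 13·25 ≡ 1 (mod 54).

25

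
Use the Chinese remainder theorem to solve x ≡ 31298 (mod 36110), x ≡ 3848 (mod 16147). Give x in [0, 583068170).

Write x = 31298 + 36110·k. Then 36110·k ≡ 3848 − 31298 ≡ 4844 (mod 16147).
Need 36110⁻¹ mod 16147. Extended Euclid on (16147, 3816):
16147 = 4×3816 + 883
3816 = 4×883 + 284
883 = 3×284 + 31
284 = 9×31 + 5
31 = 6×5 + 1
5 = 5×1 + 0
Back-substitute:
1 = 31 − 6·5
1 = −6·284 + 55·31
1 = 55·883 − 171·284
1 = −171·3816 + 739·883
1 = 739·16147 − 3127·3816
36110⁻¹ ≡ 13020 (mod 16147), so k ≡ 13020·4844 ≡ 14845 (mod 16147).
x = 31298 + 36110·14845 = 536084248.

536084248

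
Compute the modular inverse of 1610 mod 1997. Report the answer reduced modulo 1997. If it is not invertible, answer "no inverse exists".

1063

Run Euclid on (1997, 1610):
1997 = 1*1610 + 387
1610 = 4*387 + 62
387 = 6*62 + 15
62 = 4*15 + 2
15 = 7*2 + 1
2 = 2*1 + 0
The gcd is 1. Working backward:
1 = 15 − 7·2
1 = −7·62 + 29·15
1 = 29·387 − 181·62
1 = −181·1610 + 753·387
1 = 753·1997 − 934·1610
Thus 1610·(-934) ≡ 1 (mod 1997); reducing, -934 mod 1997 = 1063.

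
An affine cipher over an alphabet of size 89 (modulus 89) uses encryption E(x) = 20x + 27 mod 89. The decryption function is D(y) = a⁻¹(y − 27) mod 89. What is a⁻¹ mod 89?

49

gcd(89, 20) by repeated division:
89 = 4*20 + 9
20 = 2*9 + 2
9 = 4*2 + 1
2 = 2*1 + 0
Since gcd(20, 89) = 1, back-substitute to write 1 as a combination:
1 = 9 − 4·2
1 = −4·20 + 9·9
1 = 9·89 − 40·20
Hence 20⁻¹ ≡ -40 ≡ 49 (mod 89).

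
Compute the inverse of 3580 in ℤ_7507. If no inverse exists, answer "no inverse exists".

6620

Apply the Euclidean algorithm to 7507 and 3580:
7507 = 2·3580 + 347
3580 = 10·347 + 110
347 = 3·110 + 17
110 = 6·17 + 8
17 = 2·8 + 1
8 = 8·1 + 0
Since gcd(3580, 7507) = 1, back-substitute to write 1 as a combination:
1 = 17 − 2·8
1 = −2·110 + 13·17
1 = 13·347 − 41·110
1 = −41·3580 + 423·347
1 = 423·7507 − 887·3580
Hence 3580⁻¹ ≡ -887 ≡ 6620 (mod 7507).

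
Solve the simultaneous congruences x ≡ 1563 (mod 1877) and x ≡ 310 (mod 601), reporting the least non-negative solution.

838705

Write x = 1563 + 1877·k. Then 1877·k ≡ 310 − 1563 ≡ 550 (mod 601).
Need 1877⁻¹ mod 601. Extended Euclid on (601, 74):
601 = 8×74 + 9
74 = 8×9 + 2
9 = 4×2 + 1
2 = 2×1 + 0
Back-substitute:
1 = 9 − 4·2
1 = −4·74 + 33·9
1 = 33·601 − 268·74
1877⁻¹ ≡ 333 (mod 601), so k ≡ 333·550 ≡ 446 (mod 601).
x = 1563 + 1877·446 = 838705.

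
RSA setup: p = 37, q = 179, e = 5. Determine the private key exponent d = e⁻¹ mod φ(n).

3845

φ(n) = (p−1)(q−1) = 36·178 = 6408.
Need d with 5·d ≡ 1 (mod 6408). Apply the extended Euclidean algorithm:
6408 = 1281*5 + 3
5 = 1*3 + 2
3 = 1*2 + 1
2 = 2*1 + 0
Back-substitute:
1 = 3 − 2
1 = −5 + 2·3
1 = 2·6408 − 2563·5
So 5·(-2563) ≡ 1 (mod 6408), hence d ≡ -2563 ≡ 3845 (mod 6408).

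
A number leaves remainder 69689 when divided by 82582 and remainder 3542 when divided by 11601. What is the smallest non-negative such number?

133357037

Write x = 69689 + 82582·k. Then 82582·k ≡ 3542 − 69689 ≡ 3459 (mod 11601).
Need 82582⁻¹ mod 11601. Extended Euclid on (11601, 1375):
11601 = 8·1375 + 601
1375 = 2·601 + 173
601 = 3·173 + 82
173 = 2·82 + 9
82 = 9·9 + 1
9 = 9·1 + 0
Back-substitute:
1 = 82 − 9·9
1 = −9·173 + 19·82
1 = 19·601 − 66·173
1 = −66·1375 + 151·601
1 = 151·11601 − 1274·1375
82582⁻¹ ≡ 10327 (mod 11601), so k ≡ 10327·3459 ≡ 1614 (mod 11601).
x = 69689 + 82582·1614 = 133357037.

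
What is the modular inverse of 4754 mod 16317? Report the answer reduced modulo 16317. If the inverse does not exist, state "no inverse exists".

2255

Run Euclid on (16317, 4754):
16317 = 3·4754 + 2055
4754 = 2·2055 + 644
2055 = 3·644 + 123
644 = 5·123 + 29
123 = 4·29 + 7
29 = 4·7 + 1
7 = 7·1 + 0
gcd = 1, so the inverse exists. Back-substitute:
1 = 29 − 4·7
1 = −4·123 + 17·29
1 = 17·644 − 89·123
1 = −89·2055 + 284·644
1 = 284·4754 − 657·2055
1 = −657·16317 + 2255·4754
So 4754·2255 ≡ 1 (mod 16317).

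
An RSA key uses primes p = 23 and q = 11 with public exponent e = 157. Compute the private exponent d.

φ(n) = (p−1)(q−1) = 22·10 = 220.
Need d with 157·d ≡ 1 (mod 220). Apply the extended Euclidean algorithm:
220 = 1*157 + 63
157 = 2*63 + 31
63 = 2*31 + 1
31 = 31*1 + 0
Back-substitute:
1 = 63 − 2·31
1 = −2·157 + 5·63
1 = 5·220 − 7·157
So 157·(-7) ≡ 1 (mod 220), hence d ≡ -7 ≡ 213 (mod 220).

213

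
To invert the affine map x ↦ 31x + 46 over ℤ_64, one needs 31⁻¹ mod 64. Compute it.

31

gcd(64, 31) by repeated division:
64 = 2·31 + 2
31 = 15·2 + 1
2 = 2·1 + 0
Since gcd(31, 64) = 1, back-substitute to write 1 as a combination:
1 = 31 − 15·2
1 = −15·64 + 31·31
So 31·31 ≡ 1 (mod 64).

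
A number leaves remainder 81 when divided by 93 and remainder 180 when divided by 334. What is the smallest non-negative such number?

Write x = 81 + 93·k. Then 93·k ≡ 180 − 81 ≡ 99 (mod 334).
Need 93⁻¹ mod 334. Extended Euclid on (334, 93):
334 = 3×93 + 55
93 = 1×55 + 38
55 = 1×38 + 17
38 = 2×17 + 4
17 = 4×4 + 1
4 = 4×1 + 0
Back-substitute:
1 = 17 − 4·4
1 = −4·38 + 9·17
1 = 9·55 − 13·38
1 = −13·93 + 22·55
1 = 22·334 − 79·93
93⁻¹ ≡ 255 (mod 334), so k ≡ 255·99 ≡ 195 (mod 334).
x = 81 + 93·195 = 18216.

18216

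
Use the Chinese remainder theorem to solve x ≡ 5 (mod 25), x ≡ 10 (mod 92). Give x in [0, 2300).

Write x = 5 + 25·k. Then 25·k ≡ 10 − 5 ≡ 5 (mod 92).
Need 25⁻¹ mod 92. Extended Euclid on (92, 25):
92 = 3*25 + 17
25 = 1*17 + 8
17 = 2*8 + 1
8 = 8*1 + 0
Back-substitute:
1 = 17 − 2·8
1 = −2·25 + 3·17
1 = 3·92 − 11·25
25⁻¹ ≡ 81 (mod 92), so k ≡ 81·5 ≡ 37 (mod 92).
x = 5 + 25·37 = 930.

930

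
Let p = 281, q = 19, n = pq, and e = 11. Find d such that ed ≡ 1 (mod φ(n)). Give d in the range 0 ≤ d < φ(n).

φ(n) = (p−1)(q−1) = 280·18 = 5040.
Need d with 11·d ≡ 1 (mod 5040). Apply the extended Euclidean algorithm:
5040 = 458×11 + 2
11 = 5×2 + 1
2 = 2×1 + 0
Back-substitute:
1 = 11 − 5·2
1 = −5·5040 + 2291·11
So 11·2291 ≡ 1 (mod 5040), hence d = 2291.

2291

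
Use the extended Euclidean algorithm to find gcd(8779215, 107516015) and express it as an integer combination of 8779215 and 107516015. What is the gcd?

5

Repeated division:
107516015 = 12·8779215 + 2165435
8779215 = 4·2165435 + 117475
2165435 = 18·117475 + 50885
117475 = 2·50885 + 15705
50885 = 3·15705 + 3770
15705 = 4·3770 + 625
3770 = 6·625 + 20
625 = 31·20 + 5
20 = 4·5 + 0
gcd(8779215, 107516015) = 5.
Back-substituting:
5 = 625 − 31·20
5 = −31·3770 + 187·625
5 = 187·15705 − 779·3770
5 = −779·50885 + 2524·15705
5 = 2524·117475 − 5827·50885
5 = −5827·2165435 + 107410·117475
5 = 107410·8779215 − 435467·2165435
5 = −435467·107516015 + 5333014·8779215
So 5 = (-435467)·107516015 + (5333014)·8779215.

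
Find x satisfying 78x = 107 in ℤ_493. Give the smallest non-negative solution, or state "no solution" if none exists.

First find gcd(78, 493):
493 = 6·78 + 25
78 = 3·25 + 3
25 = 8·3 + 1
3 = 3·1 + 0
gcd = 1, so a unique solution mod 493 exists.
Back-substitute for the Bézout coefficients:
1 = 25 − 8·3
1 = −8·78 + 25·25
1 = 25·493 − 158·78
So 78·(-158) ≡ 1 (mod 493), giving 78⁻¹ ≡ 335.
x ≡ 78⁻¹·107 ≡ 335·107 ≡ 349 (mod 493).

349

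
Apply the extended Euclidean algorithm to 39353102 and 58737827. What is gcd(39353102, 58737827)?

1

Euclidean algorithm:
58737827 = 1×39353102 + 19384725
39353102 = 2×19384725 + 583652
19384725 = 33×583652 + 124209
583652 = 4×124209 + 86816
124209 = 1×86816 + 37393
86816 = 2×37393 + 12030
37393 = 3×12030 + 1303
12030 = 9×1303 + 303
1303 = 4×303 + 91
303 = 3×91 + 30
91 = 3×30 + 1
30 = 30×1 + 0
gcd(39353102, 58737827) = 1.
Back-substituting:
1 = 91 − 3·30
1 = −3·303 + 10·91
1 = 10·1303 − 43·303
1 = −43·12030 + 397·1303
1 = 397·37393 − 1234·12030
1 = −1234·86816 + 2865·37393
1 = 2865·124209 − 4099·86816
1 = −4099·583652 + 19261·124209
1 = 19261·19384725 − 639712·583652
1 = −639712·39353102 + 1298685·19384725
1 = 1298685·58737827 − 1938397·39353102
So 1 = (1298685)·58737827 + (-1938397)·39353102.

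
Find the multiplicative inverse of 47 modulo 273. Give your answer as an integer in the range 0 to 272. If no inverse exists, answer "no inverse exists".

122

Apply the Euclidean algorithm to 273 and 47:
273 = 5·47 + 38
47 = 1·38 + 9
38 = 4·9 + 2
9 = 4·2 + 1
2 = 2·1 + 0
gcd = 1, so the inverse exists. Back-substitute:
1 = 9 − 4·2
1 = −4·38 + 17·9
1 = 17·47 − 21·38
1 = −21·273 + 122·47
So 47·122 ≡ 1 (mod 273).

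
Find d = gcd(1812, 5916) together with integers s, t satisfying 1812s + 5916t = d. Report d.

12

Apply Euclid's algorithm to 5916 and 1812:
5916 = 3·1812 + 480
1812 = 3·480 + 372
480 = 1·372 + 108
372 = 3·108 + 48
108 = 2·48 + 12
48 = 4·12 + 0
gcd(1812, 5916) = 12.
Working backward:
12 = 108 − 2·48
12 = −2·372 + 7·108
12 = 7·480 − 9·372
12 = −9·1812 + 34·480
12 = 34·5916 − 111·1812
So 12 = (34)·5916 + (-111)·1812.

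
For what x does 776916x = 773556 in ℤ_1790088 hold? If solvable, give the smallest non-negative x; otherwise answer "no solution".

First find gcd(776916, 1790088):
1790088 = 2*776916 + 236256
776916 = 3*236256 + 68148
236256 = 3*68148 + 31812
68148 = 2*31812 + 4524
31812 = 7*4524 + 144
4524 = 31*144 + 60
144 = 2*60 + 24
60 = 2*24 + 12
24 = 2*12 + 0
gcd = 12 and 12 | 773556, so solutions exist. Divide through by 12: 64743x ≡ 64463 (mod 149174).
Now find 64743⁻¹ mod 149174:
149174 = 2*64743 + 19688
64743 = 3*19688 + 5679
19688 = 3*5679 + 2651
5679 = 2*2651 + 377
2651 = 7*377 + 12
377 = 31*12 + 5
12 = 2*5 + 2
5 = 2*2 + 1
2 = 2*1 + 0
Back-substitute:
1 = 5 − 2·2
1 = −2·12 + 5·5
1 = 5·377 − 157·12
1 = −157·2651 + 1104·377
1 = 1104·5679 − 2365·2651
1 = −2365·19688 + 8199·5679
1 = 8199·64743 − 26962·19688
1 = −26962·149174 + 62123·64743
So 64743⁻¹ ≡ 62123 (mod 149174).
Then x ≡ 62123·64463 ≡ 58919 (mod 149174); the smallest non-negative solution is x = 58919.

58919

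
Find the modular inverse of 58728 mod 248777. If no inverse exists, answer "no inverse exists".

Run Euclid on (248777, 58728):
248777 = 4*58728 + 13865
58728 = 4*13865 + 3268
13865 = 4*3268 + 793
3268 = 4*793 + 96
793 = 8*96 + 25
96 = 3*25 + 21
25 = 1*21 + 4
21 = 5*4 + 1
4 = 4*1 + 0
The gcd is 1. Working backward:
1 = 21 − 5·4
1 = −5·25 + 6·21
1 = 6·96 − 23·25
1 = −23·793 + 190·96
1 = 190·3268 − 783·793
1 = −783·13865 + 3322·3268
1 = 3322·58728 − 14071·13865
1 = −14071·248777 + 59606·58728
So 58728·59606 ≡ 1 (mod 248777).

59606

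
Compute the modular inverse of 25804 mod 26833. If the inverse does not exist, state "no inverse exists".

13247

gcd(26833, 25804) by repeated division:
26833 = 1*25804 + 1029
25804 = 25*1029 + 79
1029 = 13*79 + 2
79 = 39*2 + 1
2 = 2*1 + 0
Since gcd(25804, 26833) = 1, back-substitute to write 1 as a combination:
1 = 79 − 39·2
1 = −39·1029 + 508·79
1 = 508·25804 − 12739·1029
1 = −12739·26833 + 13247·25804
So 25804·13247 ≡ 1 (mod 26833).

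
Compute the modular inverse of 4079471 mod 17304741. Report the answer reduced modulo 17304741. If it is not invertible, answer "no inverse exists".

1857557

gcd(17304741, 4079471) by repeated division:
17304741 = 4*4079471 + 986857
4079471 = 4*986857 + 132043
986857 = 7*132043 + 62556
132043 = 2*62556 + 6931
62556 = 9*6931 + 177
6931 = 39*177 + 28
177 = 6*28 + 9
28 = 3*9 + 1
9 = 9*1 + 0
The gcd is 1. Working backward:
1 = 28 − 3·9
1 = −3·177 + 19·28
1 = 19·6931 − 744·177
1 = −744·62556 + 6715·6931
1 = 6715·132043 − 14174·62556
1 = −14174·986857 + 105933·132043
1 = 105933·4079471 − 437906·986857
1 = −437906·17304741 + 1857557·4079471
So 4079471·1857557 ≡ 1 (mod 17304741).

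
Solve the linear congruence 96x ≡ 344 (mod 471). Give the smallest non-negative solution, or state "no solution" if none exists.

gcd(96, 471):
471 = 4*96 + 87
96 = 1*87 + 9
87 = 9*9 + 6
9 = 1*6 + 3
6 = 2*3 + 0
gcd = 3, but 3 ∤ 344, so the congruence has no solution.

no solution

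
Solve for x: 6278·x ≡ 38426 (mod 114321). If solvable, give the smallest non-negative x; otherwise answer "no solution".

41488

First find gcd(6278, 114321):
114321 = 18×6278 + 1317
6278 = 4×1317 + 1010
1317 = 1×1010 + 307
1010 = 3×307 + 89
307 = 3×89 + 40
89 = 2×40 + 9
40 = 4×9 + 4
9 = 2×4 + 1
4 = 4×1 + 0
gcd = 1, so a unique solution mod 114321 exists.
Back-substitute for the Bézout coefficients:
1 = 9 − 2·4
1 = −2·40 + 9·9
1 = 9·89 − 20·40
1 = −20·307 + 69·89
1 = 69·1010 − 227·307
1 = −227·1317 + 296·1010
1 = 296·6278 − 1411·1317
1 = −1411·114321 + 25694·6278
So 6278·(25694) ≡ 1 (mod 114321), giving 6278⁻¹ ≡ 25694.
x ≡ 6278⁻¹·38426 ≡ 25694·38426 ≡ 41488 (mod 114321).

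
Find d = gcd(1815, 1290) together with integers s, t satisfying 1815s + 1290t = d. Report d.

Euclidean algorithm:
1815 = 1·1290 + 525
1290 = 2·525 + 240
525 = 2·240 + 45
240 = 5·45 + 15
45 = 3·15 + 0
gcd(1815, 1290) = 15.
Express as a combination:
15 = 240 − 5·45
15 = −5·525 + 11·240
15 = 11·1290 − 27·525
15 = −27·1815 + 38·1290
So 15 = (-27)·1815 + (38)·1290.

15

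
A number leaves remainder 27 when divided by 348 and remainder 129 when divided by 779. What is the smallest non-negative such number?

Write x = 27 + 348·k. Then 348·k ≡ 129 − 27 ≡ 102 (mod 779).
Need 348⁻¹ mod 779. Extended Euclid on (779, 348):
779 = 2×348 + 83
348 = 4×83 + 16
83 = 5×16 + 3
16 = 5×3 + 1
3 = 3×1 + 0
Back-substitute:
1 = 16 − 5·3
1 = −5·83 + 26·16
1 = 26·348 − 109·83
1 = −109·779 + 244·348
348⁻¹ ≡ 244 (mod 779), so k ≡ 244·102 ≡ 739 (mod 779).
x = 27 + 348·739 = 257199.

257199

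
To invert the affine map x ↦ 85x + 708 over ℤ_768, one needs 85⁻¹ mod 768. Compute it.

Extended Euclidean algorithm:
768 = 9×85 + 3
85 = 28×3 + 1
3 = 3×1 + 0
The gcd is 1. Working backward:
1 = 85 − 28·3
1 = −28·768 + 253·85
So 85·253 ≡ 1 (mod 768).

253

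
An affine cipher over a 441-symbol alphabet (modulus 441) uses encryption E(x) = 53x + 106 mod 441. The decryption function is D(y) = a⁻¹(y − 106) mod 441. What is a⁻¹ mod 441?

233

Run Euclid on (441, 53):
441 = 8*53 + 17
53 = 3*17 + 2
17 = 8*2 + 1
2 = 2*1 + 0
gcd = 1, so the inverse exists. Back-substitute:
1 = 17 − 8·2
1 = −8·53 + 25·17
1 = 25·441 − 208·53
Thus 53·(-208) ≡ 1 (mod 441); reducing, -208 mod 441 = 233.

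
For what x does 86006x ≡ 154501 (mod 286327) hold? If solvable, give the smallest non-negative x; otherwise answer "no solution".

58485

First find gcd(86006, 286327):
286327 = 3*86006 + 28309
86006 = 3*28309 + 1079
28309 = 26*1079 + 255
1079 = 4*255 + 59
255 = 4*59 + 19
59 = 3*19 + 2
19 = 9*2 + 1
2 = 2*1 + 0
gcd = 1, so a unique solution mod 286327 exists.
Back-substitute for the Bézout coefficients:
1 = 19 − 9·2
1 = −9·59 + 28·19
1 = 28·255 − 121·59
1 = −121·1079 + 512·255
1 = 512·28309 − 13433·1079
1 = −13433·86006 + 40811·28309
1 = 40811·286327 − 135866·86006
So 86006·(-135866) ≡ 1 (mod 286327), giving 86006⁻¹ ≡ 150461.
x ≡ 86006⁻¹·154501 ≡ 150461·154501 ≡ 58485 (mod 286327).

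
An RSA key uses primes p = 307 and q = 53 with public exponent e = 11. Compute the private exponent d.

13019

φ(n) = (p−1)(q−1) = 306·52 = 15912.
Need d with 11·d ≡ 1 (mod 15912). Apply the extended Euclidean algorithm:
15912 = 1446*11 + 6
11 = 1*6 + 5
6 = 1*5 + 1
5 = 5*1 + 0
Back-substitute:
1 = 6 − 5
1 = −11 + 2·6
1 = 2·15912 − 2893·11
So 11·(-2893) ≡ 1 (mod 15912), hence d ≡ -2893 ≡ 13019 (mod 15912).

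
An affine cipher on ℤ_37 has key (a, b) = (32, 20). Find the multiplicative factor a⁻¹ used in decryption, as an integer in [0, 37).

Extended Euclidean algorithm:
37 = 1·32 + 5
32 = 6·5 + 2
5 = 2·2 + 1
2 = 2·1 + 0
Since gcd(32, 37) = 1, back-substitute to write 1 as a combination:
1 = 5 − 2·2
1 = −2·32 + 13·5
1 = 13·37 − 15·32
Hence 32⁻¹ ≡ -15 ≡ 22 (mod 37).

22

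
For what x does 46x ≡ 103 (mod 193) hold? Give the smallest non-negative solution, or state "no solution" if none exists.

First find gcd(46, 193):
193 = 4*46 + 9
46 = 5*9 + 1
9 = 9*1 + 0
gcd = 1, so a unique solution mod 193 exists.
Back-substitute for the Bézout coefficients:
1 = 46 − 5·9
1 = −5·193 + 21·46
So 46·(21) ≡ 1 (mod 193), giving 46⁻¹ ≡ 21.
x ≡ 46⁻¹·103 ≡ 21·103 ≡ 40 (mod 193).

40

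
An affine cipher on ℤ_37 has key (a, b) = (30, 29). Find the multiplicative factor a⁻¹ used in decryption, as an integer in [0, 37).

21

Apply the Euclidean algorithm to 37 and 30:
37 = 1×30 + 7
30 = 4×7 + 2
7 = 3×2 + 1
2 = 2×1 + 0
gcd = 1, so the inverse exists. Back-substitute:
1 = 7 − 3·2
1 = −3·30 + 13·7
1 = 13·37 − 16·30
Hence 30⁻¹ ≡ -16 ≡ 21 (mod 37).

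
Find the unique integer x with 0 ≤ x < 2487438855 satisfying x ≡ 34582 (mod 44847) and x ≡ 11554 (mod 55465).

Write x = 34582 + 44847·k. Then 44847·k ≡ 11554 − 34582 ≡ 32437 (mod 55465).
Need 44847⁻¹ mod 55465. Extended Euclid on (55465, 44847):
55465 = 1·44847 + 10618
44847 = 4·10618 + 2375
10618 = 4·2375 + 1118
2375 = 2·1118 + 139
1118 = 8·139 + 6
139 = 23·6 + 1
6 = 6·1 + 0
Back-substitute:
1 = 139 − 23·6
1 = −23·1118 + 185·139
1 = 185·2375 − 393·1118
1 = −393·10618 + 1757·2375
1 = 1757·44847 − 7421·10618
1 = −7421·55465 + 9178·44847
44847⁻¹ ≡ 9178 (mod 55465), so k ≡ 9178·32437 ≡ 26131 (mod 55465).
x = 34582 + 44847·26131 = 1171931539.

1171931539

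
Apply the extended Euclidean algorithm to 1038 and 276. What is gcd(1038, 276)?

6

Euclidean algorithm:
1038 = 3×276 + 210
276 = 1×210 + 66
210 = 3×66 + 12
66 = 5×12 + 6
12 = 2×6 + 0
gcd(1038, 276) = 6.
Back-substituting:
6 = 66 − 5·12
6 = −5·210 + 16·66
6 = 16·276 − 21·210
6 = −21·1038 + 79·276
So 6 = (-21)·1038 + (79)·276.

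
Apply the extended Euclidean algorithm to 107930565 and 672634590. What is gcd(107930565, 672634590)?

Euclidean algorithm:
672634590 = 6*107930565 + 25051200
107930565 = 4*25051200 + 7725765
25051200 = 3*7725765 + 1873905
7725765 = 4*1873905 + 230145
1873905 = 8*230145 + 32745
230145 = 7*32745 + 930
32745 = 35*930 + 195
930 = 4*195 + 150
195 = 1*150 + 45
150 = 3*45 + 15
45 = 3*15 + 0
gcd(107930565, 672634590) = 15.
Back-substituting:
15 = 150 − 3·45
15 = −3·195 + 4·150
15 = 4·930 − 19·195
15 = −19·32745 + 669·930
15 = 669·230145 − 4702·32745
15 = −4702·1873905 + 38285·230145
15 = 38285·7725765 − 157842·1873905
15 = −157842·25051200 + 511811·7725765
15 = 511811·107930565 − 2205086·25051200
15 = −2205086·672634590 + 13742327·107930565
So 15 = (-2205086)·672634590 + (13742327)·107930565.

15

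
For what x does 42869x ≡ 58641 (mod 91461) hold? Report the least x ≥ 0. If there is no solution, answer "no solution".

First find gcd(42869, 91461):
91461 = 2×42869 + 5723
42869 = 7×5723 + 2808
5723 = 2×2808 + 107
2808 = 26×107 + 26
107 = 4×26 + 3
26 = 8×3 + 2
3 = 1×2 + 1
2 = 2×1 + 0
gcd = 1, so a unique solution mod 91461 exists.
Back-substitute for the Bézout coefficients:
1 = 3 − 2
1 = −26 + 9·3
1 = 9·107 − 37·26
1 = −37·2808 + 971·107
1 = 971·5723 − 1979·2808
1 = −1979·42869 + 14824·5723
1 = 14824·91461 − 31627·42869
So 42869·(-31627) ≡ 1 (mod 91461), giving 42869⁻¹ ≡ 59834.
x ≡ 42869⁻¹·58641 ≡ 59834·58641 ≡ 7251 (mod 91461).

7251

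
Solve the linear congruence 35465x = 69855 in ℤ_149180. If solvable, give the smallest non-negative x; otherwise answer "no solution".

First find gcd(35465, 149180):
149180 = 4*35465 + 7320
35465 = 4*7320 + 6185
7320 = 1*6185 + 1135
6185 = 5*1135 + 510
1135 = 2*510 + 115
510 = 4*115 + 50
115 = 2*50 + 15
50 = 3*15 + 5
15 = 3*5 + 0
gcd = 5 and 5 | 69855, so solutions exist. Divide through by 5: 7093x ≡ 13971 (mod 29836).
Now find 7093⁻¹ mod 29836:
29836 = 4·7093 + 1464
7093 = 4·1464 + 1237
1464 = 1·1237 + 227
1237 = 5·227 + 102
227 = 2·102 + 23
102 = 4·23 + 10
23 = 2·10 + 3
10 = 3·3 + 1
3 = 3·1 + 0
Back-substitute:
1 = 10 − 3·3
1 = −3·23 + 7·10
1 = 7·102 − 31·23
1 = −31·227 + 69·102
1 = 69·1237 − 376·227
1 = −376·1464 + 445·1237
1 = 445·7093 − 2156·1464
1 = −2156·29836 + 9069·7093
So 7093⁻¹ ≡ 9069 (mod 29836).
Then x ≡ 9069·13971 ≡ 19343 (mod 29836); the smallest non-negative solution is x = 19343.

19343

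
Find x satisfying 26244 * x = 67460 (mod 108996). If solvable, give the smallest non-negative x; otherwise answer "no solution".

gcd(26244, 108996):
108996 = 4*26244 + 4020
26244 = 6*4020 + 2124
4020 = 1*2124 + 1896
2124 = 1*1896 + 228
1896 = 8*228 + 72
228 = 3*72 + 12
72 = 6*12 + 0
gcd = 12, but 12 ∤ 67460, so the congruence has no solution.

no solution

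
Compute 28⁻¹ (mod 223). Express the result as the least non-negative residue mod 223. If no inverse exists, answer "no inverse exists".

Extended Euclidean algorithm:
223 = 7×28 + 27
28 = 1×27 + 1
27 = 27×1 + 0
Since gcd(28, 223) = 1, back-substitute to write 1 as a combination:
1 = 28 − 27
1 = −223 + 8·28
So 28·8 ≡ 1 (mod 223).

8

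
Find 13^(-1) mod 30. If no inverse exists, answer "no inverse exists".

7

Run Euclid on (30, 13):
30 = 2*13 + 4
13 = 3*4 + 1
4 = 4*1 + 0
Since gcd(13, 30) = 1, back-substitute to write 1 as a combination:
1 = 13 − 3·4
1 = −3·30 + 7·13
So 13·7 ≡ 1 (mod 30).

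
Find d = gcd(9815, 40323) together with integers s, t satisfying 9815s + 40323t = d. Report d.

1

Repeated division:
40323 = 4×9815 + 1063
9815 = 9×1063 + 248
1063 = 4×248 + 71
248 = 3×71 + 35
71 = 2×35 + 1
35 = 35×1 + 0
gcd(9815, 40323) = 1.
Back-substituting:
1 = 71 − 2·35
1 = −2·248 + 7·71
1 = 7·1063 − 30·248
1 = −30·9815 + 277·1063
1 = 277·40323 − 1138·9815
So 1 = (277)·40323 + (-1138)·9815.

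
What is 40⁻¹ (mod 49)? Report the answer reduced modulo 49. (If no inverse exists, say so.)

38

Run Euclid on (49, 40):
49 = 1×40 + 9
40 = 4×9 + 4
9 = 2×4 + 1
4 = 4×1 + 0
Since gcd(40, 49) = 1, back-substitute to write 1 as a combination:
1 = 9 − 2·4
1 = −2·40 + 9·9
1 = 9·49 − 11·40
Hence 40⁻¹ ≡ -11 ≡ 38 (mod 49).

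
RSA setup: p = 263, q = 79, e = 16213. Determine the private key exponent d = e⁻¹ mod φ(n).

φ(n) = (p−1)(q−1) = 262·78 = 20436.
Need d with 16213·d ≡ 1 (mod 20436). Apply the extended Euclidean algorithm:
20436 = 1×16213 + 4223
16213 = 3×4223 + 3544
4223 = 1×3544 + 679
3544 = 5×679 + 149
679 = 4×149 + 83
149 = 1×83 + 66
83 = 1×66 + 17
66 = 3×17 + 15
17 = 1×15 + 2
15 = 7×2 + 1
2 = 2×1 + 0
Back-substitute:
1 = 15 − 7·2
1 = −7·17 + 8·15
1 = 8·66 − 31·17
1 = −31·83 + 39·66
1 = 39·149 − 70·83
1 = −70·679 + 319·149
1 = 319·3544 − 1665·679
1 = −1665·4223 + 1984·3544
1 = 1984·16213 − 7617·4223
1 = −7617·20436 + 9601·16213
So 16213·9601 ≡ 1 (mod 20436), hence d = 9601.

9601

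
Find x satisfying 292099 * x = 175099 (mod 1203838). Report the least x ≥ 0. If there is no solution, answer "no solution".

First find gcd(292099, 1203838):
1203838 = 4·292099 + 35442
292099 = 8·35442 + 8563
35442 = 4·8563 + 1190
8563 = 7·1190 + 233
1190 = 5·233 + 25
233 = 9·25 + 8
25 = 3·8 + 1
8 = 8·1 + 0
gcd = 1, so a unique solution mod 1203838 exists.
Back-substitute for the Bézout coefficients:
1 = 25 − 3·8
1 = −3·233 + 28·25
1 = 28·1190 − 143·233
1 = −143·8563 + 1029·1190
1 = 1029·35442 − 4259·8563
1 = −4259·292099 + 35101·35442
1 = 35101·1203838 − 144663·292099
So 292099·(-144663) ≡ 1 (mod 1203838), giving 292099⁻¹ ≡ 1059175.
x ≡ 292099⁻¹·175099 ≡ 1059175·175099 ≡ 812559 (mod 1203838).

812559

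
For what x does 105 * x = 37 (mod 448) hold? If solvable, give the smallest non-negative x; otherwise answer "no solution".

gcd(105, 448):
448 = 4·105 + 28
105 = 3·28 + 21
28 = 1·21 + 7
21 = 3·7 + 0
gcd = 7, but 7 ∤ 37, so the congruence has no solution.

no solution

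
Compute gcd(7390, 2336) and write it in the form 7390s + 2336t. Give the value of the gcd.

Repeated division:
7390 = 3*2336 + 382
2336 = 6*382 + 44
382 = 8*44 + 30
44 = 1*30 + 14
30 = 2*14 + 2
14 = 7*2 + 0
gcd(7390, 2336) = 2.
Working backward:
2 = 30 − 2·14
2 = −2·44 + 3·30
2 = 3·382 − 26·44
2 = −26·2336 + 159·382
2 = 159·7390 − 503·2336
So 2 = (159)·7390 + (-503)·2336.

2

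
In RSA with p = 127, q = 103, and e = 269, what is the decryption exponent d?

6641

φ(n) = (p−1)(q−1) = 126·102 = 12852.
Need d with 269·d ≡ 1 (mod 12852). Apply the extended Euclidean algorithm:
12852 = 47*269 + 209
269 = 1*209 + 60
209 = 3*60 + 29
60 = 2*29 + 2
29 = 14*2 + 1
2 = 2*1 + 0
Back-substitute:
1 = 29 − 14·2
1 = −14·60 + 29·29
1 = 29·209 − 101·60
1 = −101·269 + 130·209
1 = 130·12852 − 6211·269
So 269·(-6211) ≡ 1 (mod 12852), hence d ≡ -6211 ≡ 6641 (mod 12852).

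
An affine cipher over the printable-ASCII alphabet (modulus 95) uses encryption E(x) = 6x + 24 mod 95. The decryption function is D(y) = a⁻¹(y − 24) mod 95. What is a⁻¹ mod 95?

16

gcd(95, 6) by repeated division:
95 = 15*6 + 5
6 = 1*5 + 1
5 = 5*1 + 0
The gcd is 1. Working backward:
1 = 6 − 5
1 = −95 + 16·6
So 6·16 ≡ 1 (mod 95).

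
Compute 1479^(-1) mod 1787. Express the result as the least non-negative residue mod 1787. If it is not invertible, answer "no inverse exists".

1201

gcd(1787, 1479) by repeated division:
1787 = 1·1479 + 308
1479 = 4·308 + 247
308 = 1·247 + 61
247 = 4·61 + 3
61 = 20·3 + 1
3 = 3·1 + 0
gcd = 1, so the inverse exists. Back-substitute:
1 = 61 − 20·3
1 = −20·247 + 81·61
1 = 81·308 − 101·247
1 = −101·1479 + 485·308
1 = 485·1787 − 586·1479
Thus 1479·(-586) ≡ 1 (mod 1787); reducing, -586 mod 1787 = 1201.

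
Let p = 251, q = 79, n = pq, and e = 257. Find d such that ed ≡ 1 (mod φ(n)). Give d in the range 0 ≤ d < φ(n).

18893

φ(n) = (p−1)(q−1) = 250·78 = 19500.
Need d with 257·d ≡ 1 (mod 19500). Apply the extended Euclidean algorithm:
19500 = 75·257 + 225
257 = 1·225 + 32
225 = 7·32 + 1
32 = 32·1 + 0
Back-substitute:
1 = 225 − 7·32
1 = −7·257 + 8·225
1 = 8·19500 − 607·257
So 257·(-607) ≡ 1 (mod 19500), hence d ≡ -607 ≡ 18893 (mod 19500).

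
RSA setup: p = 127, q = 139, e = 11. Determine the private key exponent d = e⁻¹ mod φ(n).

φ(n) = (p−1)(q−1) = 126·138 = 17388.
Need d with 11·d ≡ 1 (mod 17388). Apply the extended Euclidean algorithm:
17388 = 1580×11 + 8
11 = 1×8 + 3
8 = 2×3 + 2
3 = 1×2 + 1
2 = 2×1 + 0
Back-substitute:
1 = 3 − 2
1 = −8 + 3·3
1 = 3·11 − 4·8
1 = −4·17388 + 6323·11
So 11·6323 ≡ 1 (mod 17388), hence d = 6323.

6323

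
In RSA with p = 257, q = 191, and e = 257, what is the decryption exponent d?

4353

φ(n) = (p−1)(q−1) = 256·190 = 48640.
Need d with 257·d ≡ 1 (mod 48640). Apply the extended Euclidean algorithm:
48640 = 189*257 + 67
257 = 3*67 + 56
67 = 1*56 + 11
56 = 5*11 + 1
11 = 11*1 + 0
Back-substitute:
1 = 56 − 5·11
1 = −5·67 + 6·56
1 = 6·257 − 23·67
1 = −23·48640 + 4353·257
So 257·4353 ≡ 1 (mod 48640), hence d = 4353.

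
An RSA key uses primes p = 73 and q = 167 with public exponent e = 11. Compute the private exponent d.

9779

φ(n) = (p−1)(q−1) = 72·166 = 11952.
Need d with 11·d ≡ 1 (mod 11952). Apply the extended Euclidean algorithm:
11952 = 1086×11 + 6
11 = 1×6 + 5
6 = 1×5 + 1
5 = 5×1 + 0
Back-substitute:
1 = 6 − 5
1 = −11 + 2·6
1 = 2·11952 − 2173·11
So 11·(-2173) ≡ 1 (mod 11952), hence d ≡ -2173 ≡ 9779 (mod 11952).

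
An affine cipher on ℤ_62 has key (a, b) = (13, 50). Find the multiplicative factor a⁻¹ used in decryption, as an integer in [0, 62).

Run Euclid on (62, 13):
62 = 4·13 + 10
13 = 1·10 + 3
10 = 3·3 + 1
3 = 3·1 + 0
gcd = 1, so the inverse exists. Back-substitute:
1 = 10 − 3·3
1 = −3·13 + 4·10
1 = 4·62 − 19·13
So 13·(-19) ≡ 1 (mod 62), and -19 ≡ 43 (mod 62).

43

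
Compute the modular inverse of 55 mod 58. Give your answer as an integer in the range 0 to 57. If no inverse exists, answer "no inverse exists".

Extended Euclidean algorithm:
58 = 1·55 + 3
55 = 18·3 + 1
3 = 3·1 + 0
Since gcd(55, 58) = 1, back-substitute to write 1 as a combination:
1 = 55 − 18·3
1 = −18·58 + 19·55
So 55·19 ≡ 1 (mod 58).

19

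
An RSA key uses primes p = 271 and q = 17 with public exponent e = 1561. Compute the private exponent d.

4201

φ(n) = (p−1)(q−1) = 270·16 = 4320.
Need d with 1561·d ≡ 1 (mod 4320). Apply the extended Euclidean algorithm:
4320 = 2*1561 + 1198
1561 = 1*1198 + 363
1198 = 3*363 + 109
363 = 3*109 + 36
109 = 3*36 + 1
36 = 36*1 + 0
Back-substitute:
1 = 109 − 3·36
1 = −3·363 + 10·109
1 = 10·1198 − 33·363
1 = −33·1561 + 43·1198
1 = 43·4320 − 119·1561
So 1561·(-119) ≡ 1 (mod 4320), hence d ≡ -119 ≡ 4201 (mod 4320).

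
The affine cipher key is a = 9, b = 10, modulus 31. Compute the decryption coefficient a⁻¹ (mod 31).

7

gcd(31, 9) by repeated division:
31 = 3×9 + 4
9 = 2×4 + 1
4 = 4×1 + 0
Since gcd(9, 31) = 1, back-substitute to write 1 as a combination:
1 = 9 − 2·4
1 = −2·31 + 7·9
So 9·7 ≡ 1 (mod 31).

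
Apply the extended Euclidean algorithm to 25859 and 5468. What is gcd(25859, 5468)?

1

Apply Euclid's algorithm to 25859 and 5468:
25859 = 4·5468 + 3987
5468 = 1·3987 + 1481
3987 = 2·1481 + 1025
1481 = 1·1025 + 456
1025 = 2·456 + 113
456 = 4·113 + 4
113 = 28·4 + 1
4 = 4·1 + 0
gcd(25859, 5468) = 1.
Back-substituting:
1 = 113 − 28·4
1 = −28·456 + 113·113
1 = 113·1025 − 254·456
1 = −254·1481 + 367·1025
1 = 367·3987 − 988·1481
1 = −988·5468 + 1355·3987
1 = 1355·25859 − 6408·5468
So 1 = (1355)·25859 + (-6408)·5468.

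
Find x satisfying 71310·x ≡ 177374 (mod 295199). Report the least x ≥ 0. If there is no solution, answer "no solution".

First find gcd(71310, 295199):
295199 = 4*71310 + 9959
71310 = 7*9959 + 1597
9959 = 6*1597 + 377
1597 = 4*377 + 89
377 = 4*89 + 21
89 = 4*21 + 5
21 = 4*5 + 1
5 = 5*1 + 0
gcd = 1, so a unique solution mod 295199 exists.
Back-substitute for the Bézout coefficients:
1 = 21 − 4·5
1 = −4·89 + 17·21
1 = 17·377 − 72·89
1 = −72·1597 + 305·377
1 = 305·9959 − 1902·1597
1 = −1902·71310 + 13619·9959
1 = 13619·295199 − 56378·71310
So 71310·(-56378) ≡ 1 (mod 295199), giving 71310⁻¹ ≡ 238821.
x ≡ 71310⁻¹·177374 ≡ 238821·177374 ≡ 169952 (mod 295199).

169952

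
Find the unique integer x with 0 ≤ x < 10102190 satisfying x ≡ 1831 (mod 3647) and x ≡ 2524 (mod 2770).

Write x = 1831 + 3647·k. Then 3647·k ≡ 2524 − 1831 ≡ 693 (mod 2770).
Need 3647⁻¹ mod 2770. Extended Euclid on (2770, 877):
2770 = 3*877 + 139
877 = 6*139 + 43
139 = 3*43 + 10
43 = 4*10 + 3
10 = 3*3 + 1
3 = 3*1 + 0
Back-substitute:
1 = 10 − 3·3
1 = −3·43 + 13·10
1 = 13·139 − 42·43
1 = −42·877 + 265·139
1 = 265·2770 − 837·877
3647⁻¹ ≡ 1933 (mod 2770), so k ≡ 1933·693 ≡ 1659 (mod 2770).
x = 1831 + 3647·1659 = 6052204.

6052204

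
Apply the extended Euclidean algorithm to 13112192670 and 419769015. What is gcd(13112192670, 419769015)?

15

Repeated division:
13112192670 = 31*419769015 + 99353205
419769015 = 4*99353205 + 22356195
99353205 = 4*22356195 + 9928425
22356195 = 2*9928425 + 2499345
9928425 = 3*2499345 + 2430390
2499345 = 1*2430390 + 68955
2430390 = 35*68955 + 16965
68955 = 4*16965 + 1095
16965 = 15*1095 + 540
1095 = 2*540 + 15
540 = 36*15 + 0
gcd(13112192670, 419769015) = 15.
Express as a combination:
15 = 1095 − 2·540
15 = −2·16965 + 31·1095
15 = 31·68955 − 126·16965
15 = −126·2430390 + 4441·68955
15 = 4441·2499345 − 4567·2430390
15 = −4567·9928425 + 18142·2499345
15 = 18142·22356195 − 40851·9928425
15 = −40851·99353205 + 181546·22356195
15 = 181546·419769015 − 767035·99353205
15 = −767035·13112192670 + 23959631·419769015
So 15 = (-767035)·13112192670 + (23959631)·419769015.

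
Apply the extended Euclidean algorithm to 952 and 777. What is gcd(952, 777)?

Apply Euclid's algorithm to 952 and 777:
952 = 1×777 + 175
777 = 4×175 + 77
175 = 2×77 + 21
77 = 3×21 + 14
21 = 1×14 + 7
14 = 2×7 + 0
gcd(952, 777) = 7.
Working backward:
7 = 21 − 14
7 = −77 + 4·21
7 = 4·175 − 9·77
7 = −9·777 + 40·175
7 = 40·952 − 49·777
So 7 = (40)·952 + (-49)·777.

7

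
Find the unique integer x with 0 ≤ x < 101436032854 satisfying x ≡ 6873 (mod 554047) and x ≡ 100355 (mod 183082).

Write x = 6873 + 554047·k. Then 554047·k ≡ 100355 − 6873 ≡ 93482 (mod 183082).
Need 554047⁻¹ mod 183082. Extended Euclid on (183082, 4801):
183082 = 38*4801 + 644
4801 = 7*644 + 293
644 = 2*293 + 58
293 = 5*58 + 3
58 = 19*3 + 1
3 = 3*1 + 0
Back-substitute:
1 = 58 − 19·3
1 = −19·293 + 96·58
1 = 96·644 − 211·293
1 = −211·4801 + 1573·644
1 = 1573·183082 − 59985·4801
554047⁻¹ ≡ 123097 (mod 183082), so k ≡ 123097·93482 ≡ 100808 (mod 183082).
x = 6873 + 554047·100808 = 55852376849.

55852376849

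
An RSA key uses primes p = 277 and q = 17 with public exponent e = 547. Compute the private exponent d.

331

φ(n) = (p−1)(q−1) = 276·16 = 4416.
Need d with 547·d ≡ 1 (mod 4416). Apply the extended Euclidean algorithm:
4416 = 8·547 + 40
547 = 13·40 + 27
40 = 1·27 + 13
27 = 2·13 + 1
13 = 13·1 + 0
Back-substitute:
1 = 27 − 2·13
1 = −2·40 + 3·27
1 = 3·547 − 41·40
1 = −41·4416 + 331·547
So 547·331 ≡ 1 (mod 4416), hence d = 331.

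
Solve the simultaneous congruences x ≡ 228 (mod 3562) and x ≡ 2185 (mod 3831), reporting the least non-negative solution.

Write x = 228 + 3562·k. Then 3562·k ≡ 2185 − 228 ≡ 1957 (mod 3831).
Need 3562⁻¹ mod 3831. Extended Euclid on (3831, 3562):
3831 = 1×3562 + 269
3562 = 13×269 + 65
269 = 4×65 + 9
65 = 7×9 + 2
9 = 4×2 + 1
2 = 2×1 + 0
Back-substitute:
1 = 9 − 4·2
1 = −4·65 + 29·9
1 = 29·269 − 120·65
1 = −120·3562 + 1589·269
1 = 1589·3831 − 1709·3562
3562⁻¹ ≡ 2122 (mod 3831), so k ≡ 2122·1957 ≡ 3781 (mod 3831).
x = 228 + 3562·3781 = 13468150.

13468150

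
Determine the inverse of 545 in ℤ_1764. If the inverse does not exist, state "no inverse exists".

Apply the Euclidean algorithm to 1764 and 545:
1764 = 3*545 + 129
545 = 4*129 + 29
129 = 4*29 + 13
29 = 2*13 + 3
13 = 4*3 + 1
3 = 3*1 + 0
The gcd is 1. Working backward:
1 = 13 − 4·3
1 = −4·29 + 9·13
1 = 9·129 − 40·29
1 = −40·545 + 169·129
1 = 169·1764 − 547·545
So 545·(-547) ≡ 1 (mod 1764), and -547 ≡ 1217 (mod 1764).

1217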